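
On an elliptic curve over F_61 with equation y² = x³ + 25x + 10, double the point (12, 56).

tangent at (12, 56): λ = (3·12² + 25)/(2·56) ≡ 30/51. 51⁻¹ ≡ 6 (mod 61), so λ ≡ 30·6 ≡ 58.
  x = λ² - 12 - 12 = 3364 - 24 ≡ 46; y = λ·(12 - 46) - 56 ≡ 46. → (46, 46)

(46, 46)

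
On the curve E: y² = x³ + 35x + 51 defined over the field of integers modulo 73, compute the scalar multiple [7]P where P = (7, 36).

(21, 22)

Repeated addition: build up to 7P.
2P: tangent at (7, 36): λ = (3·7² + 35)/(2·36) ≡ 36/72. 72⁻¹ ≡ 72 (mod 73), so λ ≡ 36·72 ≡ 37.
  x = λ² - 7 - 7 = 1369 - 14 ≡ 41; y = λ·(7 - 41) - 36 ≡ 20. → (41, 20)
3P: (41, 20) + (7, 36). λ = (36 - 20)/(7 - 41) ≡ 16/39 mod 73. 39⁻¹ ≡ 15 (mod 73), so λ ≡ 21.
  x = λ² - 41 - 7 = 441 - 48 ≡ 28; y = λ·(41 - 28) - 20 ≡ 34. → (28, 34)
4P: (28, 34) + (7, 36). λ = (36 - 34)/(7 - 28) ≡ 2/52 mod 73. 52⁻¹ ≡ 66 (mod 73), so λ ≡ 59.
  x = λ² - 28 - 7 = 3481 - 35 ≡ 15; y = λ·(28 - 15) - 34 ≡ 3. → (15, 3)
5P: (15, 3) + (7, 36). λ = (36 - 3)/(7 - 15) ≡ 33/65 mod 73. 65⁻¹ ≡ 9 (mod 73), so λ ≡ 5.
  x = λ² - 15 - 7 = 25 - 22 ≡ 3; y = λ·(15 - 3) - 3 ≡ 57. → (3, 57)
6P: (3, 57) + (7, 36). λ = (36 - 57)/(7 - 3) ≡ 52/4 mod 73. 4⁻¹ ≡ 55 (mod 73) since 4·55 = 220 ≡ 1, so λ ≡ 13.
  x = λ² - 3 - 7 = 169 - 10 ≡ 13; y = λ·(3 - 13) - 57 ≡ 32. → (13, 32)
7P: (13, 32) + (7, 36). λ = (36 - 32)/(7 - 13) ≡ 4/67 mod 73. 67⁻¹ ≡ 12 (mod 73) since 67·12 = 804 ≡ 1, so λ ≡ 48.
  x = λ² - 13 - 7 = 2304 - 20 ≡ 21; y = λ·(13 - 21) - 32 ≡ 22. → (21, 22)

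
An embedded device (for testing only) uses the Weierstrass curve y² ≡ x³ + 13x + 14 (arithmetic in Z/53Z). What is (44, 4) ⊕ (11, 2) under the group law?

(44, 4) + (11, 2). λ = (2 - 4)/(11 - 44) ≡ 51/20 mod 53. 20⁻¹ ≡ 8 (mod 53) since 20·8 = 160 ≡ 1, so λ ≡ 37.
  x = λ² - 44 - 11 = 1369 - 55 ≡ 42; y = λ·(44 - 42) - 4 ≡ 17. → (42, 17)

(42, 17)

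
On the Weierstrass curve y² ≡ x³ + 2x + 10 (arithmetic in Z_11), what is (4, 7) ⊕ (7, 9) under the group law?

(9, 8)

(4, 7) + (7, 9). λ = (9 - 7)/(7 - 4) ≡ 2/3 mod 11. 3⁻¹ ≡ 4 (mod 11) since 3·4 = 12 ≡ 1, so λ ≡ 8.
  x = λ² - 4 - 7 = 64 - 11 ≡ 9; y = λ·(4 - 9) - 7 ≡ 8. → (9, 8)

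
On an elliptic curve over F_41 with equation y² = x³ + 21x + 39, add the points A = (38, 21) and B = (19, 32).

(15, 11)

(38, 21) + (19, 32). λ = (32 - 21)/(19 - 38) ≡ 11/22 mod 41. 22⁻¹ ≡ 28 (mod 41), so λ ≡ 21.
  x = λ² - 38 - 19 = 441 - 57 ≡ 15; y = λ·(38 - 15) - 21 ≡ 11. → (15, 11)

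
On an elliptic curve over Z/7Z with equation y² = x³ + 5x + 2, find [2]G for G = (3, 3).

(3, 4)

tangent at (3, 3): λ = (3·3² + 5)/(2·3) ≡ 4/6. 6⁻¹ ≡ 6 (mod 7), so λ ≡ 4·6 ≡ 3.
  x = λ² - 3 - 3 = 9 - 6 ≡ 3; y = λ·(3 - 3) - 3 ≡ 4. → (3, 4)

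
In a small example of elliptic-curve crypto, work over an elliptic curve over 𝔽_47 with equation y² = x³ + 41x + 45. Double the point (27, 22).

tangent at (27, 22): λ = (3·27² + 41)/(2·22) ≡ 19/44. 44⁻¹ ≡ 31 (mod 47) since 44·31 = 1364 ≡ 1, so λ ≡ 19·31 ≡ 25.
  x = λ² - 27 - 27 = 625 - 54 ≡ 7; y = λ·(27 - 7) - 22 ≡ 8. → (7, 8)

(7, 8)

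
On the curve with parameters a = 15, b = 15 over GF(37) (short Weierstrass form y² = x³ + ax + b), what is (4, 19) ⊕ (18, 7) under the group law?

(18, 30)

(4, 19) + (18, 7). λ = (7 - 19)/(18 - 4) ≡ 25/14 mod 37. 14⁻¹ ≡ 8 (mod 37), so λ ≡ 15.
  x = λ² - 4 - 18 = 225 - 22 ≡ 18; y = λ·(4 - 18) - 19 ≡ 30. → (18, 30)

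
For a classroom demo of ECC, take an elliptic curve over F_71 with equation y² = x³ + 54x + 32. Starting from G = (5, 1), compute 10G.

Double-and-add on 10 = (1010)₂. Start with G = (5, 1) for the leading 1-bit.
double: tangent at (5, 1): λ = (3·5² + 54)/(2·1) ≡ 58/2. 2⁻¹ ≡ 36 (mod 71), so λ ≡ 58·36 ≡ 29.
  x = λ² - 5 - 5 = 841 - 10 ≡ 50; y = λ·(5 - 50) - 1 ≡ 43. → (50, 43)
double: tangent at (50, 43): λ = (3·50² + 54)/(2·43) ≡ 28/15. 15⁻¹ ≡ 19 (mod 71) since 15·19 = 285 ≡ 1, so λ ≡ 28·19 ≡ 35.
  x = λ² - 50 - 50 = 1225 - 100 ≡ 60; y = λ·(50 - 60) - 43 ≡ 33. → (60, 33)
add G: (60, 33) + (5, 1). λ = (1 - 33)/(5 - 60) ≡ 39/16 mod 71. 16⁻¹ ≡ 40 (mod 71), so λ ≡ 69.
  x = λ² - 60 - 5 = 4761 - 65 ≡ 10; y = λ·(60 - 10) - 33 ≡ 9. → (10, 9)
double: tangent at (10, 9): λ = (3·10² + 54)/(2·9) ≡ 70/18. 18⁻¹ ≡ 4 (mod 71) since 18·4 = 72 ≡ 1, so λ ≡ 70·4 ≡ 67.
  x = λ² - 10 - 10 = 4489 - 20 ≡ 67; y = λ·(10 - 67) - 9 ≡ 6. → (67, 6)

(67, 6)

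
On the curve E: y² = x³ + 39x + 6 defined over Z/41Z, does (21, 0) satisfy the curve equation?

y² = 0² ≡ 0; x³ + 39x + 6 = 10086 ≡ 0 (mod 41). 0 = 0.

yes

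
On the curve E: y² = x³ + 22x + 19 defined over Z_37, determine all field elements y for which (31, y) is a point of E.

2, 35

x³ + 22x + 19 = 30492 ≡ 4 (mod 37).
Square roots of 4 mod 37: 2 and 35 (since 2² = 4 ≡ 4).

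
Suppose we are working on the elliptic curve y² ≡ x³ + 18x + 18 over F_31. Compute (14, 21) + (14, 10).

The two points share x = 14 and their y-coordinates satisfy 21 + 10 ≡ 0 (mod 31), so they are inverses. Their sum is the point at infinity.

O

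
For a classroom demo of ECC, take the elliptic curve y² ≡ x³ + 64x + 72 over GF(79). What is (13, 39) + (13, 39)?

(61, 35)

tangent at (13, 39): λ = (3·13² + 64)/(2·39) ≡ 18/78. 78⁻¹ ≡ 78 (mod 79), so λ ≡ 18·78 ≡ 61.
  x = λ² - 13 - 13 = 3721 - 26 ≡ 61; y = λ·(13 - 61) - 39 ≡ 35. → (61, 35)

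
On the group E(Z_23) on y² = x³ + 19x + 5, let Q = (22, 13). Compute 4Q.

Repeated addition: build up to 4Q.
2Q: tangent at (22, 13): λ = (3·22² + 19)/(2·13) ≡ 22/3. 3⁻¹ ≡ 8 (mod 23) since 3·8 = 24 ≡ 1, so λ ≡ 22·8 ≡ 15.
  x = λ² - 22 - 22 = 225 - 44 ≡ 20; y = λ·(22 - 20) - 13 ≡ 17. → (20, 17)
3Q: (20, 17) + (22, 13). λ = (13 - 17)/(22 - 20) ≡ 19/2 mod 23. 2⁻¹ ≡ 12 (mod 23) since 2·12 = 24 ≡ 1, so λ ≡ 21.
  x = λ² - 20 - 22 = 441 - 42 ≡ 8; y = λ·(20 - 8) - 17 ≡ 5. → (8, 5)
4Q: (8, 5) + (22, 13). λ = (13 - 5)/(22 - 8) ≡ 8/14 mod 23. 14⁻¹ ≡ 5 (mod 23) since 14·5 = 70 ≡ 1, so λ ≡ 17.
  x = λ² - 8 - 22 = 289 - 30 ≡ 6; y = λ·(8 - 6) - 5 ≡ 6. → (6, 6)

(6, 6)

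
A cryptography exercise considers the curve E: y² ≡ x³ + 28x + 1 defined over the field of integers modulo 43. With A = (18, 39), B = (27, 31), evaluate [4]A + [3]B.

(6, 27)

First 4A:
Double-and-add on 4 = (100)₂. Start with A = (18, 39) for the leading 1-bit.
double: tangent at (18, 39): λ = (3·18² + 28)/(2·39) ≡ 11/35. 35⁻¹ ≡ 16 (mod 43) since 35·16 = 560 ≡ 1, so λ ≡ 11·16 ≡ 4.
  x = λ² - 18 - 18 = 16 - 36 ≡ 23; y = λ·(18 - 23) - 39 ≡ 27. → (23, 27)
double: tangent at (23, 27): λ = (3·23² + 28)/(2·27) ≡ 24/11. 11⁻¹ ≡ 4 (mod 43), so λ ≡ 24·4 ≡ 10.
  x = λ² - 23 - 23 = 100 - 46 ≡ 11; y = λ·(23 - 11) - 27 ≡ 7. → (11, 7)
4A = (11, 7).
Next 3B:
Repeated addition: build up to 3B.
2B: tangent at (27, 31): λ = (3·27² + 28)/(2·31) ≡ 22/19. 19⁻¹ ≡ 34 (mod 43) since 19·34 = 646 ≡ 1, so λ ≡ 22·34 ≡ 17.
  x = λ² - 27 - 27 = 289 - 54 ≡ 20; y = λ·(27 - 20) - 31 ≡ 2. → (20, 2)
3B: (20, 2) + (27, 31). λ = (31 - 2)/(27 - 20) ≡ 29/7 mod 43. 7⁻¹ ≡ 37 (mod 43), so λ ≡ 41.
  x = λ² - 20 - 27 = 1681 - 47 ≡ 0; y = λ·(20 - 0) - 2 ≡ 1. → (0, 1)
3B = (0, 1).
Finally 4A + 3B:
(11, 7) + (0, 1). λ = (1 - 7)/(0 - 11) ≡ 37/32 mod 43. 32⁻¹ ≡ 39 (mod 43), so λ ≡ 24.
  x = λ² - 11 - 0 = 576 - 11 ≡ 6; y = λ·(11 - 6) - 7 ≡ 27. → (6, 27)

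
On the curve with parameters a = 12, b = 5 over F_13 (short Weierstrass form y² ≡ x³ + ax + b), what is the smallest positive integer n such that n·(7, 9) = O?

2P: tangent at (7, 9): λ = (3·7² + 12)/(2·9) ≡ 3/5. 5⁻¹ ≡ 8 (mod 13), so λ ≡ 3·8 ≡ 11.
  x = λ² - 7 - 7 = 121 - 14 ≡ 3; y = λ·(7 - 3) - 9 ≡ 9. → (3, 9)
3P: (3, 9) + (7, 9). λ = (9 - 9)/(7 - 3) ≡ 0/4 mod 13. 4⁻¹ ≡ 10 (mod 13), so λ ≡ 0.
  x = λ² - 3 - 7 = 0 - 10 ≡ 3; y = λ·(3 - 3) - 9 ≡ 4. → (3, 4)
4P: (3, 4) + (7, 9). λ = (9 - 4)/(7 - 3) ≡ 5/4 mod 13. 4⁻¹ ≡ 10 (mod 13) since 4·10 = 40 ≡ 1, so λ ≡ 11.
  x = λ² - 3 - 7 = 121 - 10 ≡ 7; y = λ·(3 - 7) - 4 ≡ 4. → (7, 4)
5P: (7, 4) + (7, 9): same x and y₁ ≡ -y₂, so the sum is O.
5P = O, so the order is 5.

5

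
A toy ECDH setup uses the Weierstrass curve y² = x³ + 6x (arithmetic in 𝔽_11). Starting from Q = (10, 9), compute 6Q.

O

Repeated addition: build up to 6Q.
2Q: tangent at (10, 9): λ = (3·10² + 6)/(2·9) ≡ 9/7. 7⁻¹ ≡ 8 (mod 11) since 7·8 = 56 ≡ 1, so λ ≡ 9·8 ≡ 6.
  x = λ² - 10 - 10 = 36 - 20 ≡ 5; y = λ·(10 - 5) - 9 ≡ 10. → (5, 10)
3Q: (5, 10) + (10, 9). λ = (9 - 10)/(10 - 5) ≡ 10/5 mod 11. 5⁻¹ ≡ 9 (mod 11) since 5·9 = 45 ≡ 1, so λ ≡ 2.
  x = λ² - 5 - 10 = 4 - 15 ≡ 0; y = λ·(5 - 0) - 10 ≡ 0. → (0, 0)
4Q: (0, 0) + (10, 9). λ = (9 - 0)/(10 - 0) ≡ 9/10 mod 11. 10⁻¹ ≡ 10 (mod 11), so λ ≡ 2.
  x = λ² - 0 - 10 = 4 - 10 ≡ 5; y = λ·(0 - 5) - 0 ≡ 1. → (5, 1)
5Q: (5, 1) + (10, 9). λ = (9 - 1)/(10 - 5) ≡ 8/5 mod 11. 5⁻¹ ≡ 9 (mod 11), so λ ≡ 6.
  x = λ² - 5 - 10 = 36 - 15 ≡ 10; y = λ·(5 - 10) - 1 ≡ 2. → (10, 2)
6Q: (10, 2) + (10, 9): same x and y₁ ≡ -y₂, so the sum is O.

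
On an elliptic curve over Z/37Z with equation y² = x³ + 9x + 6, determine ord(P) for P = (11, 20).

7

2P: tangent at (11, 20): λ = (3·11² + 9)/(2·20) ≡ 2/3. 3⁻¹ ≡ 25 (mod 37), so λ ≡ 2·25 ≡ 13.
  x = λ² - 11 - 11 = 169 - 22 ≡ 36; y = λ·(11 - 36) - 20 ≡ 25. → (36, 25)
3P: (36, 25) + (11, 20). λ = (20 - 25)/(11 - 36) ≡ 32/12 mod 37. 12⁻¹ ≡ 34 (mod 37), so λ ≡ 15.
  x = λ² - 36 - 11 = 225 - 47 ≡ 30; y = λ·(36 - 30) - 25 ≡ 28. → (30, 28)
4P: (30, 28) + (11, 20). λ = (20 - 28)/(11 - 30) ≡ 29/18 mod 37. 18⁻¹ ≡ 35 (mod 37), so λ ≡ 16.
  x = λ² - 30 - 11 = 256 - 41 ≡ 30; y = λ·(30 - 30) - 28 ≡ 9. → (30, 9)
5P: (30, 9) + (11, 20). λ = (20 - 9)/(11 - 30) ≡ 11/18 mod 37. 18⁻¹ ≡ 35 (mod 37) since 18·35 = 630 ≡ 1, so λ ≡ 15.
  x = λ² - 30 - 11 = 225 - 41 ≡ 36; y = λ·(30 - 36) - 9 ≡ 12. → (36, 12)
6P: (36, 12) + (11, 20). λ = (20 - 12)/(11 - 36) ≡ 8/12 mod 37. 12⁻¹ ≡ 34 (mod 37) since 12·34 = 408 ≡ 1, so λ ≡ 13.
  x = λ² - 36 - 11 = 169 - 47 ≡ 11; y = λ·(36 - 11) - 12 ≡ 17. → (11, 17)
7P: (11, 17) + (11, 20): same x and y₁ ≡ -y₂, so the sum is the point at infinity.
7P = the point at infinity, so the order is 7.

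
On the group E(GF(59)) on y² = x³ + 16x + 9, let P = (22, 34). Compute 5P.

Repeated addition: build up to 5P.
2P: tangent at (22, 34): λ = (3·22² + 16)/(2·34) ≡ 52/9. 9⁻¹ ≡ 46 (mod 59), so λ ≡ 52·46 ≡ 32.
  x = λ² - 22 - 22 = 1024 - 44 ≡ 36; y = λ·(22 - 36) - 34 ≡ 49. → (36, 49)
3P: (36, 49) + (22, 34). λ = (34 - 49)/(22 - 36) ≡ 44/45 mod 59. 45⁻¹ ≡ 21 (mod 59) since 45·21 = 945 ≡ 1, so λ ≡ 39.
  x = λ² - 36 - 22 = 1521 - 58 ≡ 47; y = λ·(36 - 47) - 49 ≡ 53. → (47, 53)
4P: (47, 53) + (22, 34). λ = (34 - 53)/(22 - 47) ≡ 40/34 mod 59. 34⁻¹ ≡ 33 (mod 59), so λ ≡ 22.
  x = λ² - 47 - 22 = 484 - 69 ≡ 2; y = λ·(47 - 2) - 53 ≡ 52. → (2, 52)
5P: (2, 52) + (22, 34). λ = (34 - 52)/(22 - 2) ≡ 41/20 mod 59. 20⁻¹ ≡ 3 (mod 59), so λ ≡ 5.
  x = λ² - 2 - 22 = 25 - 24 ≡ 1; y = λ·(2 - 1) - 52 ≡ 12. → (1, 12)

(1, 12)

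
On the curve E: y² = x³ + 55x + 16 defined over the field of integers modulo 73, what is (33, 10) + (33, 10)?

(19, 67)

tangent at (33, 10): λ = (3·33² + 55)/(2·10) ≡ 37/20. 20⁻¹ ≡ 11 (mod 73), so λ ≡ 37·11 ≡ 42.
  x = λ² - 33 - 33 = 1764 - 66 ≡ 19; y = λ·(33 - 19) - 10 ≡ 67. → (19, 67)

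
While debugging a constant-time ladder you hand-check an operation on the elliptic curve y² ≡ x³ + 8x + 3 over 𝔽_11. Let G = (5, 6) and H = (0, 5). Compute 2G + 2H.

First 2G:
Repeated addition: build up to 2G.
2G: tangent at (5, 6): λ = (3·5² + 8)/(2·6) ≡ 6/1. 1⁻¹ ≡ 1 (mod 11), so λ ≡ 6·1 ≡ 6.
  x = λ² - 5 - 5 = 36 - 10 ≡ 4; y = λ·(5 - 4) - 6 ≡ 0. → (4, 0)
2G = (4, 0).
Next 2H:
Repeated addition: build up to 2H.
2H: tangent at (0, 5): λ = (3·0² + 8)/(2·5) ≡ 8/10. 10⁻¹ ≡ 10 (mod 11) since 10·10 = 100 ≡ 1, so λ ≡ 8·10 ≡ 3.
  x = λ² - 0 - 0 = 9 - 0 ≡ 9; y = λ·(0 - 9) - 5 ≡ 1. → (9, 1)
2H = (9, 1).
Finally 2G + 2H:
(4, 0) + (9, 1). λ = (1 - 0)/(9 - 4) ≡ 1/5 mod 11. 5⁻¹ ≡ 9 (mod 11), so λ ≡ 9.
  x = λ² - 4 - 9 = 81 - 13 ≡ 2; y = λ·(4 - 2) - 0 ≡ 7. → (2, 7)

(2, 7)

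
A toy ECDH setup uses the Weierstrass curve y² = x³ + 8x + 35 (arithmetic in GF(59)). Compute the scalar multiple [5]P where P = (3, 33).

Repeated addition: build up to 5P.
2P: tangent at (3, 33): λ = (3·3² + 8)/(2·33) ≡ 35/7. 7⁻¹ ≡ 17 (mod 59), so λ ≡ 35·17 ≡ 5.
  x = λ² - 3 - 3 = 25 - 6 ≡ 19; y = λ·(3 - 19) - 33 ≡ 5. → (19, 5)
3P: (19, 5) + (3, 33). λ = (33 - 5)/(3 - 19) ≡ 28/43 mod 59. 43⁻¹ ≡ 11 (mod 59), so λ ≡ 13.
  x = λ² - 19 - 3 = 169 - 22 ≡ 29; y = λ·(19 - 29) - 5 ≡ 42. → (29, 42)
4P: (29, 42) + (3, 33). λ = (33 - 42)/(3 - 29) ≡ 50/33 mod 59. 33⁻¹ ≡ 34 (mod 59), so λ ≡ 48.
  x = λ² - 29 - 3 = 2304 - 32 ≡ 30; y = λ·(29 - 30) - 42 ≡ 28. → (30, 28)
5P: (30, 28) + (3, 33). λ = (33 - 28)/(3 - 30) ≡ 5/32 mod 59. 32⁻¹ ≡ 24 (mod 59), so λ ≡ 2.
  x = λ² - 30 - 3 = 4 - 33 ≡ 30; y = λ·(30 - 30) - 28 ≡ 31. → (30, 31)

(30, 31)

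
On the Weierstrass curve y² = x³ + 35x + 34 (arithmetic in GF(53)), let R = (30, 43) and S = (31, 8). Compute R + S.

(30, 43) + (31, 8). λ = (8 - 43)/(31 - 30) ≡ 18/1 mod 53. 1⁻¹ ≡ 1 (mod 53) since 1·1 = 1 ≡ 1, so λ ≡ 18.
  x = λ² - 30 - 31 = 324 - 61 ≡ 51; y = λ·(30 - 51) - 43 ≡ 3. → (51, 3)

(51, 3)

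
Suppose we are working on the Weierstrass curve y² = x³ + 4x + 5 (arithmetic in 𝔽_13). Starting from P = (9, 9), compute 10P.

O

Repeated addition: build up to 10P.
2P: tangent at (9, 9): λ = (3·9² + 4)/(2·9) ≡ 0/5. 5⁻¹ ≡ 8 (mod 13) since 5·8 = 40 ≡ 1, so λ ≡ 0·8 ≡ 0.
  x = λ² - 9 - 9 = 0 - 18 ≡ 8; y = λ·(9 - 8) - 9 ≡ 4. → (8, 4)
3P: (8, 4) + (9, 9). λ = (9 - 4)/(9 - 8) ≡ 5/1 mod 13. 1⁻¹ ≡ 1 (mod 13) since 1·1 = 1 ≡ 1, so λ ≡ 5.
  x = λ² - 8 - 9 = 25 - 17 ≡ 8; y = λ·(8 - 8) - 4 ≡ 9. → (8, 9)
4P: (8, 9) + (9, 9). λ = (9 - 9)/(9 - 8) ≡ 0/1 mod 13. 1⁻¹ ≡ 1 (mod 13), so λ ≡ 0.
  x = λ² - 8 - 9 = 0 - 17 ≡ 9; y = λ·(8 - 9) - 9 ≡ 4. → (9, 4)
5P: (9, 4) + (9, 9): same x and y₁ ≡ -y₂, so the sum is the point at infinity.
6P: the point at infinity + (9, 9) = (9, 9) (identity).
7P: tangent at (9, 9): λ = (3·9² + 4)/(2·9) ≡ 0/5. 5⁻¹ ≡ 8 (mod 13), so λ ≡ 0·8 ≡ 0.
  x = λ² - 9 - 9 = 0 - 18 ≡ 8; y = λ·(9 - 8) - 9 ≡ 4. → (8, 4)
8P: (8, 4) + (9, 9). λ = (9 - 4)/(9 - 8) ≡ 5/1 mod 13. 1⁻¹ ≡ 1 (mod 13), so λ ≡ 5.
  x = λ² - 8 - 9 = 25 - 17 ≡ 8; y = λ·(8 - 8) - 4 ≡ 9. → (8, 9)
9P: (8, 9) + (9, 9). λ = (9 - 9)/(9 - 8) ≡ 0/1 mod 13. 1⁻¹ ≡ 1 (mod 13) since 1·1 = 1 ≡ 1, so λ ≡ 0.
  x = λ² - 8 - 9 = 0 - 17 ≡ 9; y = λ·(8 - 9) - 9 ≡ 4. → (9, 4)
10P: (9, 4) + (9, 9): same x and y₁ ≡ -y₂, so the sum is the point at infinity.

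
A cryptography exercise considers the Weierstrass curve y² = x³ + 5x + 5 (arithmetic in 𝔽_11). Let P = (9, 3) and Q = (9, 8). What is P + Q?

O

The two points share x = 9 and their y-coordinates satisfy 3 + 8 ≡ 0 (mod 11), so they are inverses. Their sum is the point at infinity.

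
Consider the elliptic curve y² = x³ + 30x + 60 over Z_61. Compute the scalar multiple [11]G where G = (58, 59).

(11, 14)

Double-and-add on 11 = (1011)₂. Start with G = (58, 59) for the leading 1-bit.
double: tangent at (58, 59): λ = (3·58² + 30)/(2·59) ≡ 57/57. 57⁻¹ ≡ 15 (mod 61), so λ ≡ 57·15 ≡ 1.
  x = λ² - 58 - 58 = 1 - 116 ≡ 7; y = λ·(58 - 7) - 59 ≡ 53. → (7, 53)
double: tangent at (7, 53): λ = (3·7² + 30)/(2·53) ≡ 55/45. 45⁻¹ ≡ 19 (mod 61), so λ ≡ 55·19 ≡ 8.
  x = λ² - 7 - 7 = 64 - 14 ≡ 50; y = λ·(7 - 50) - 53 ≡ 30. → (50, 30)
add G: (50, 30) + (58, 59). λ = (59 - 30)/(58 - 50) ≡ 29/8 mod 61. 8⁻¹ ≡ 23 (mod 61), so λ ≡ 57.
  x = λ² - 50 - 58 = 3249 - 108 ≡ 30; y = λ·(50 - 30) - 30 ≡ 12. → (30, 12)
double: tangent at (30, 12): λ = (3·30² + 30)/(2·12) ≡ 46/24. 24⁻¹ ≡ 28 (mod 61) since 24·28 = 672 ≡ 1, so λ ≡ 46·28 ≡ 7.
  x = λ² - 30 - 30 = 49 - 60 ≡ 50; y = λ·(30 - 50) - 12 ≡ 31. → (50, 31)
add G: (50, 31) + (58, 59). λ = (59 - 31)/(58 - 50) ≡ 28/8 mod 61. 8⁻¹ ≡ 23 (mod 61), so λ ≡ 34.
  x = λ² - 50 - 58 = 1156 - 108 ≡ 11; y = λ·(50 - 11) - 31 ≡ 14. → (11, 14)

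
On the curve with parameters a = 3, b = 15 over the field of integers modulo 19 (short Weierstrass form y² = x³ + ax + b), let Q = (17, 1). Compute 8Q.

O

Repeated addition: build up to 8Q.
2Q: tangent at (17, 1): λ = (3·17² + 3)/(2·1) ≡ 15/2. 2⁻¹ ≡ 10 (mod 19), so λ ≡ 15·10 ≡ 17.
  x = λ² - 17 - 17 = 289 - 34 ≡ 8; y = λ·(17 - 8) - 1 ≡ 0. → (8, 0)
3Q: (8, 0) + (17, 1). λ = (1 - 0)/(17 - 8) ≡ 1/9 mod 19. 9⁻¹ ≡ 17 (mod 19), so λ ≡ 17.
  x = λ² - 8 - 17 = 289 - 25 ≡ 17; y = λ·(8 - 17) - 0 ≡ 18. → (17, 18)
4Q: (17, 18) + (17, 1): same x and y₁ ≡ -y₂, so the sum is ∞.
5Q: ∞ + (17, 1) = (17, 1) (identity).
6Q: tangent at (17, 1): λ = (3·17² + 3)/(2·1) ≡ 15/2. 2⁻¹ ≡ 10 (mod 19), so λ ≡ 15·10 ≡ 17.
  x = λ² - 17 - 17 = 289 - 34 ≡ 8; y = λ·(17 - 8) - 1 ≡ 0. → (8, 0)
7Q: (8, 0) + (17, 1). λ = (1 - 0)/(17 - 8) ≡ 1/9 mod 19. 9⁻¹ ≡ 17 (mod 19), so λ ≡ 17.
  x = λ² - 8 - 17 = 289 - 25 ≡ 17; y = λ·(8 - 17) - 0 ≡ 18. → (17, 18)
8Q: (17, 18) + (17, 1): same x and y₁ ≡ -y₂, so the sum is ∞.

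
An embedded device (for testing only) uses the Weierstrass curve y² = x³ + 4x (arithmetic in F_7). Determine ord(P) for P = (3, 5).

8

2P: tangent at (3, 5): λ = (3·3² + 4)/(2·5) ≡ 3/3. 3⁻¹ ≡ 5 (mod 7) since 3·5 = 15 ≡ 1, so λ ≡ 3·5 ≡ 1.
  x = λ² - 3 - 3 = 1 - 6 ≡ 2; y = λ·(3 - 2) - 5 ≡ 3. → (2, 3)
3P: (2, 3) + (3, 5). λ = (5 - 3)/(3 - 2) ≡ 2/1 mod 7. 1⁻¹ ≡ 1 (mod 7), so λ ≡ 2.
  x = λ² - 2 - 3 = 4 - 5 ≡ 6; y = λ·(2 - 6) - 3 ≡ 3. → (6, 3)
4P: (6, 3) + (3, 5). λ = (5 - 3)/(3 - 6) ≡ 2/4 mod 7. 4⁻¹ ≡ 2 (mod 7), so λ ≡ 4.
  x = λ² - 6 - 3 = 16 - 9 ≡ 0; y = λ·(6 - 0) - 3 ≡ 0. → (0, 0)
5P: (0, 0) + (3, 5). λ = (5 - 0)/(3 - 0) ≡ 5/3 mod 7. 3⁻¹ ≡ 5 (mod 7), so λ ≡ 4.
  x = λ² - 0 - 3 = 16 - 3 ≡ 6; y = λ·(0 - 6) - 0 ≡ 4. → (6, 4)
6P: (6, 4) + (3, 5). λ = (5 - 4)/(3 - 6) ≡ 1/4 mod 7. 4⁻¹ ≡ 2 (mod 7) since 4·2 = 8 ≡ 1, so λ ≡ 2.
  x = λ² - 6 - 3 = 4 - 9 ≡ 2; y = λ·(6 - 2) - 4 ≡ 4. → (2, 4)
7P: (2, 4) + (3, 5). λ = (5 - 4)/(3 - 2) ≡ 1/1 mod 7. 1⁻¹ ≡ 1 (mod 7), so λ ≡ 1.
  x = λ² - 2 - 3 = 1 - 5 ≡ 3; y = λ·(2 - 3) - 4 ≡ 2. → (3, 2)
8P: (3, 2) + (3, 5): same x and y₁ ≡ -y₂, so the sum is O.
8P = O, so the order is 8.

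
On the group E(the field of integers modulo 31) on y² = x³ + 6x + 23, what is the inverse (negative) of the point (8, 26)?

(8, 5)

-(8, 26) = (8, -26 mod 31) = (8, 5).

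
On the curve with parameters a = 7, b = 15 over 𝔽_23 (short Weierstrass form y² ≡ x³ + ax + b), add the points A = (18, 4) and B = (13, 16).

(18, 19)

(18, 4) + (13, 16). λ = (16 - 4)/(13 - 18) ≡ 12/18 mod 23. 18⁻¹ ≡ 9 (mod 23), so λ ≡ 16.
  x = λ² - 18 - 13 = 256 - 31 ≡ 18; y = λ·(18 - 18) - 4 ≡ 19. → (18, 19)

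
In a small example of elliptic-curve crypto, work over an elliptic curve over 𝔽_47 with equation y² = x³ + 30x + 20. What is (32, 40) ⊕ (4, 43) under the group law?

(32, 40) + (4, 43). λ = (43 - 40)/(4 - 32) ≡ 3/19 mod 47. 19⁻¹ ≡ 5 (mod 47), so λ ≡ 15.
  x = λ² - 32 - 4 = 225 - 36 ≡ 1; y = λ·(32 - 1) - 40 ≡ 2. → (1, 2)

(1, 2)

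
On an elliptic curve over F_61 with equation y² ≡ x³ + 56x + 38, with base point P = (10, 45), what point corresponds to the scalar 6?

(60, 15)

Repeated addition: build up to 6P.
2P: tangent at (10, 45): λ = (3·10² + 56)/(2·45) ≡ 51/29. 29⁻¹ ≡ 40 (mod 61), so λ ≡ 51·40 ≡ 27.
  x = λ² - 10 - 10 = 729 - 20 ≡ 38; y = λ·(10 - 38) - 45 ≡ 53. → (38, 53)
3P: (38, 53) + (10, 45). λ = (45 - 53)/(10 - 38) ≡ 53/33 mod 61. 33⁻¹ ≡ 37 (mod 61), so λ ≡ 9.
  x = λ² - 38 - 10 = 81 - 48 ≡ 33; y = λ·(38 - 33) - 53 ≡ 53. → (33, 53)
4P: (33, 53) + (10, 45). λ = (45 - 53)/(10 - 33) ≡ 53/38 mod 61. 38⁻¹ ≡ 53 (mod 61) since 38·53 = 2014 ≡ 1, so λ ≡ 3.
  x = λ² - 33 - 10 = 9 - 43 ≡ 27; y = λ·(33 - 27) - 53 ≡ 26. → (27, 26)
5P: (27, 26) + (10, 45). λ = (45 - 26)/(10 - 27) ≡ 19/44 mod 61. 44⁻¹ ≡ 43 (mod 61), so λ ≡ 24.
  x = λ² - 27 - 10 = 576 - 37 ≡ 51; y = λ·(27 - 51) - 26 ≡ 8. → (51, 8)
6P: (51, 8) + (10, 45). λ = (45 - 8)/(10 - 51) ≡ 37/20 mod 61. 20⁻¹ ≡ 58 (mod 61), so λ ≡ 11.
  x = λ² - 51 - 10 = 121 - 61 ≡ 60; y = λ·(51 - 60) - 8 ≡ 15. → (60, 15)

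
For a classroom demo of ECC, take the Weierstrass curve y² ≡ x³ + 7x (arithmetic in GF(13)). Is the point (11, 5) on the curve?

no

y² = 5² ≡ 12; x³ + 7x + 0 = 1408 ≡ 4 (mod 13). 12 ≠ 4.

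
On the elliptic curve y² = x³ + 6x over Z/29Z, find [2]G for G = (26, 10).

(13, 10)

tangent at (26, 10): λ = (3·26² + 6)/(2·10) ≡ 4/20. 20⁻¹ ≡ 16 (mod 29), so λ ≡ 4·16 ≡ 6.
  x = λ² - 26 - 26 = 36 - 52 ≡ 13; y = λ·(26 - 13) - 10 ≡ 10. → (13, 10)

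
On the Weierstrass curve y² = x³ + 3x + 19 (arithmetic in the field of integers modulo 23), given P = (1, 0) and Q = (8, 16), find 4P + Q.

First 4P:
Double-and-add on 4 = (100)₂. Start with P = (1, 0) for the leading 1-bit.
double: (1, 0) + (1, 0): same x and y₁ ≡ -y₂, so the sum is the point at infinity.
double: the point at infinity + the point at infinity = the point at infinity (identity).
4P = the point at infinity.
Finally 4P + Q:
the point at infinity + (8, 16) = (8, 16) (identity).

(8, 16)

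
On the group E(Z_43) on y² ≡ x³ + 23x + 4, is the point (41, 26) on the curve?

y² = 26² ≡ 31; x³ + 23x + 4 = 69868 ≡ 36 (mod 43). 31 ≠ 36.

no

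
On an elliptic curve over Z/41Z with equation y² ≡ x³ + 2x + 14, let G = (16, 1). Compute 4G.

(35, 27)

Repeated addition: build up to 4G.
2G: tangent at (16, 1): λ = (3·16² + 2)/(2·1) ≡ 32/2. 2⁻¹ ≡ 21 (mod 41), so λ ≡ 32·21 ≡ 16.
  x = λ² - 16 - 16 = 256 - 32 ≡ 19; y = λ·(16 - 19) - 1 ≡ 33. → (19, 33)
3G: (19, 33) + (16, 1). λ = (1 - 33)/(16 - 19) ≡ 9/38 mod 41. 38⁻¹ ≡ 27 (mod 41), so λ ≡ 38.
  x = λ² - 19 - 16 = 1444 - 35 ≡ 15; y = λ·(19 - 15) - 33 ≡ 37. → (15, 37)
4G: (15, 37) + (16, 1). λ = (1 - 37)/(16 - 15) ≡ 5/1 mod 41. 1⁻¹ ≡ 1 (mod 41), so λ ≡ 5.
  x = λ² - 15 - 16 = 25 - 31 ≡ 35; y = λ·(15 - 35) - 37 ≡ 27. → (35, 27)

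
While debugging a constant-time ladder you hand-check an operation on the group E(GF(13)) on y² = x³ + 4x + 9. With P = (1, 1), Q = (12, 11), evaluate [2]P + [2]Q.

First 2P:
Repeated addition: build up to 2P.
2P: tangent at (1, 1): λ = (3·1² + 4)/(2·1) ≡ 7/2. 2⁻¹ ≡ 7 (mod 13) since 2·7 = 14 ≡ 1, so λ ≡ 7·7 ≡ 10.
  x = λ² - 1 - 1 = 100 - 2 ≡ 7; y = λ·(1 - 7) - 1 ≡ 4. → (7, 4)
2P = (7, 4).
Next 2Q:
Repeated addition: build up to 2Q.
2Q: tangent at (12, 11): λ = (3·12² + 4)/(2·11) ≡ 7/9. 9⁻¹ ≡ 3 (mod 13) since 9·3 = 27 ≡ 1, so λ ≡ 7·3 ≡ 8.
  x = λ² - 12 - 12 = 64 - 24 ≡ 1; y = λ·(12 - 1) - 11 ≡ 12. → (1, 12)
2Q = (1, 12).
Finally 2P + 2Q:
(7, 4) + (1, 12). λ = (12 - 4)/(1 - 7) ≡ 8/7 mod 13. 7⁻¹ ≡ 2 (mod 13) since 7·2 = 14 ≡ 1, so λ ≡ 3.
  x = λ² - 7 - 1 = 9 - 8 ≡ 1; y = λ·(7 - 1) - 4 ≡ 1. → (1, 1)

(1, 1)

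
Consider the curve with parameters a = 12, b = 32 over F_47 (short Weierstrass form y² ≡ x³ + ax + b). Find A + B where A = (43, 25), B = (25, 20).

(21, 2)

(43, 25) + (25, 20). λ = (20 - 25)/(25 - 43) ≡ 42/29 mod 47. 29⁻¹ ≡ 13 (mod 47) since 29·13 = 377 ≡ 1, so λ ≡ 29.
  x = λ² - 43 - 25 = 841 - 68 ≡ 21; y = λ·(43 - 21) - 25 ≡ 2. → (21, 2)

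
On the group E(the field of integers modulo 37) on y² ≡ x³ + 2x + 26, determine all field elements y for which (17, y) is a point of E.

none

x³ + 2x + 26 = 4973 ≡ 15 (mod 37).
15 is a non-residue mod 37; no y exists.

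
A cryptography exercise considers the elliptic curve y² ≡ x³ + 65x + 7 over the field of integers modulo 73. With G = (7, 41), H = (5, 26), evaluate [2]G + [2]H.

First 2G:
Repeated addition: build up to 2G.
2G: tangent at (7, 41): λ = (3·7² + 65)/(2·41) ≡ 66/9. 9⁻¹ ≡ 65 (mod 73), so λ ≡ 66·65 ≡ 56.
  x = λ² - 7 - 7 = 3136 - 14 ≡ 56; y = λ·(7 - 56) - 41 ≡ 62. → (56, 62)
2G = (56, 62).
Next 2H:
Repeated addition: build up to 2H.
2H: tangent at (5, 26): λ = (3·5² + 65)/(2·26) ≡ 67/52. 52⁻¹ ≡ 66 (mod 73) since 52·66 = 3432 ≡ 1, so λ ≡ 67·66 ≡ 42.
  x = λ² - 5 - 5 = 1764 - 10 ≡ 2; y = λ·(5 - 2) - 26 ≡ 27. → (2, 27)
2H = (2, 27).
Finally 2G + 2H:
(56, 62) + (2, 27). λ = (27 - 62)/(2 - 56) ≡ 38/19 mod 73. 19⁻¹ ≡ 50 (mod 73), so λ ≡ 2.
  x = λ² - 56 - 2 = 4 - 58 ≡ 19; y = λ·(56 - 19) - 62 ≡ 12. → (19, 12)

(19, 12)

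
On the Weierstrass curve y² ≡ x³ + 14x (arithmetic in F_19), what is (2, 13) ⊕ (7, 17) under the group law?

(0, 0)

(2, 13) + (7, 17). λ = (17 - 13)/(7 - 2) ≡ 4/5 mod 19. 5⁻¹ ≡ 4 (mod 19), so λ ≡ 16.
  x = λ² - 2 - 7 = 256 - 9 ≡ 0; y = λ·(2 - 0) - 13 ≡ 0. → (0, 0)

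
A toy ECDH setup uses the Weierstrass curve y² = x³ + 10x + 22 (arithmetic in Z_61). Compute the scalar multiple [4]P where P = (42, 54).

(17, 15)

Repeated addition: build up to 4P.
2P: tangent at (42, 54): λ = (3·42² + 10)/(2·54) ≡ 56/47. 47⁻¹ ≡ 13 (mod 61) since 47·13 = 611 ≡ 1, so λ ≡ 56·13 ≡ 57.
  x = λ² - 42 - 42 = 3249 - 84 ≡ 54; y = λ·(42 - 54) - 54 ≡ 55. → (54, 55)
3P: (54, 55) + (42, 54). λ = (54 - 55)/(42 - 54) ≡ 60/49 mod 61. 49⁻¹ ≡ 5 (mod 61), so λ ≡ 56.
  x = λ² - 54 - 42 = 3136 - 96 ≡ 51; y = λ·(54 - 51) - 55 ≡ 52. → (51, 52)
4P: (51, 52) + (42, 54). λ = (54 - 52)/(42 - 51) ≡ 2/52 mod 61. 52⁻¹ ≡ 27 (mod 61) since 52·27 = 1404 ≡ 1, so λ ≡ 54.
  x = λ² - 51 - 42 = 2916 - 93 ≡ 17; y = λ·(51 - 17) - 52 ≡ 15. → (17, 15)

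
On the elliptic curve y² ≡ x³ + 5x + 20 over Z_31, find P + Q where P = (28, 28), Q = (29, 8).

(28, 28) + (29, 8). λ = (8 - 28)/(29 - 28) ≡ 11/1 mod 31. 1⁻¹ ≡ 1 (mod 31) since 1·1 = 1 ≡ 1, so λ ≡ 11.
  x = λ² - 28 - 29 = 121 - 57 ≡ 2; y = λ·(28 - 2) - 28 ≡ 10. → (2, 10)

(2, 10)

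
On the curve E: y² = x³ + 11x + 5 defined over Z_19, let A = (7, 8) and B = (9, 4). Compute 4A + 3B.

(9, 4)

First 4A:
Repeated addition: build up to 4A.
2A: tangent at (7, 8): λ = (3·7² + 11)/(2·8) ≡ 6/16. 16⁻¹ ≡ 6 (mod 19) since 16·6 = 96 ≡ 1, so λ ≡ 6·6 ≡ 17.
  x = λ² - 7 - 7 = 289 - 14 ≡ 9; y = λ·(7 - 9) - 8 ≡ 15. → (9, 15)
3A: (9, 15) + (7, 8). λ = (8 - 15)/(7 - 9) ≡ 12/17 mod 19. 17⁻¹ ≡ 9 (mod 19), so λ ≡ 13.
  x = λ² - 9 - 7 = 169 - 16 ≡ 1; y = λ·(9 - 1) - 15 ≡ 13. → (1, 13)
4A: (1, 13) + (7, 8). λ = (8 - 13)/(7 - 1) ≡ 14/6 mod 19. 6⁻¹ ≡ 16 (mod 19) since 6·16 = 96 ≡ 1, so λ ≡ 15.
  x = λ² - 1 - 7 = 225 - 8 ≡ 8; y = λ·(1 - 8) - 13 ≡ 15. → (8, 15)
4A = (8, 15).
Next 3B:
Repeated addition: build up to 3B.
2B: tangent at (9, 4): λ = (3·9² + 11)/(2·4) ≡ 7/8. 8⁻¹ ≡ 12 (mod 19), so λ ≡ 7·12 ≡ 8.
  x = λ² - 9 - 9 = 64 - 18 ≡ 8; y = λ·(9 - 8) - 4 ≡ 4. → (8, 4)
3B: (8, 4) + (9, 4). λ = (4 - 4)/(9 - 8) ≡ 0/1 mod 19. 1⁻¹ ≡ 1 (mod 19), so λ ≡ 0.
  x = λ² - 8 - 9 = 0 - 17 ≡ 2; y = λ·(8 - 2) - 4 ≡ 15. → (2, 15)
3B = (2, 15).
Finally 4A + 3B:
(8, 15) + (2, 15). λ = (15 - 15)/(2 - 8) ≡ 0/13 mod 19. 13⁻¹ ≡ 3 (mod 19), so λ ≡ 0.
  x = λ² - 8 - 2 = 0 - 10 ≡ 9; y = λ·(8 - 9) - 15 ≡ 4. → (9, 4)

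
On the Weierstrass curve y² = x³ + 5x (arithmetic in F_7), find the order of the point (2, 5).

4

2P: tangent at (2, 5): λ = (3·2² + 5)/(2·5) ≡ 3/3. 3⁻¹ ≡ 5 (mod 7), so λ ≡ 3·5 ≡ 1.
  x = λ² - 2 - 2 = 1 - 4 ≡ 4; y = λ·(2 - 4) - 5 ≡ 0. → (4, 0)
3P: (4, 0) + (2, 5). λ = (5 - 0)/(2 - 4) ≡ 5/5 mod 7. 5⁻¹ ≡ 3 (mod 7), so λ ≡ 1.
  x = λ² - 4 - 2 = 1 - 6 ≡ 2; y = λ·(4 - 2) - 0 ≡ 2. → (2, 2)
4P: (2, 2) + (2, 5): same x and y₁ ≡ -y₂, so the sum is O.
4P = O, so the order is 4.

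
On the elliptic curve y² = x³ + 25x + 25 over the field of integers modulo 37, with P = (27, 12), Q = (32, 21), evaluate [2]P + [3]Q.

First 2P:
Repeated addition: build up to 2P.
2P: tangent at (27, 12): λ = (3·27² + 25)/(2·12) ≡ 29/24. 24⁻¹ ≡ 17 (mod 37) since 24·17 = 408 ≡ 1, so λ ≡ 29·17 ≡ 12.
  x = λ² - 27 - 27 = 144 - 54 ≡ 16; y = λ·(27 - 16) - 12 ≡ 9. → (16, 9)
2P = (16, 9).
Next 3Q:
Repeated addition: build up to 3Q.
2Q: tangent at (32, 21): λ = (3·32² + 25)/(2·21) ≡ 26/5. 5⁻¹ ≡ 15 (mod 37) since 5·15 = 75 ≡ 1, so λ ≡ 26·15 ≡ 20.
  x = λ² - 32 - 32 = 400 - 64 ≡ 3; y = λ·(32 - 3) - 21 ≡ 4. → (3, 4)
3Q: (3, 4) + (32, 21). λ = (21 - 4)/(32 - 3) ≡ 17/29 mod 37. 29⁻¹ ≡ 23 (mod 37), so λ ≡ 21.
  x = λ² - 3 - 32 = 441 - 35 ≡ 36; y = λ·(3 - 36) - 4 ≡ 6. → (36, 6)
3Q = (36, 6).
Finally 2P + 3Q:
(16, 9) + (36, 6). λ = (6 - 9)/(36 - 16) ≡ 34/20 mod 37. 20⁻¹ ≡ 13 (mod 37), so λ ≡ 35.
  x = λ² - 16 - 36 = 1225 - 52 ≡ 26; y = λ·(16 - 26) - 9 ≡ 11. → (26, 11)

(26, 11)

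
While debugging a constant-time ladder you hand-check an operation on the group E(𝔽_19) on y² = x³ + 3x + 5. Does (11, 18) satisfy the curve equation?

yes

y² = 18² ≡ 1; x³ + 3x + 5 = 1369 ≡ 1 (mod 19). 1 = 1.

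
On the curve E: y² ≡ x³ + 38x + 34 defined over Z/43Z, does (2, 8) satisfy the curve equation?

no

y² = 8² ≡ 21; x³ + 38x + 34 = 118 ≡ 32 (mod 43). 21 ≠ 32.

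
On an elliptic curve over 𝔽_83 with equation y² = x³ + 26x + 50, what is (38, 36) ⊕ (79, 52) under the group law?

(77, 50)

(38, 36) + (79, 52). λ = (52 - 36)/(79 - 38) ≡ 16/41 mod 83. 41⁻¹ ≡ 81 (mod 83) since 41·81 = 3321 ≡ 1, so λ ≡ 51.
  x = λ² - 38 - 79 = 2601 - 117 ≡ 77; y = λ·(38 - 77) - 36 ≡ 50. → (77, 50)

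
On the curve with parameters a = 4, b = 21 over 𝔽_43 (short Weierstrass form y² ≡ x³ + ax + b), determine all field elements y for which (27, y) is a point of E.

none

x³ + 4x + 21 = 19812 ≡ 32 (mod 43).
32 is a non-residue mod 43; no y exists.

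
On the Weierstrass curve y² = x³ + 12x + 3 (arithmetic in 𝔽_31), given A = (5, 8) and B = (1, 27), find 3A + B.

First 3A:
Repeated addition: build up to 3A.
2A: tangent at (5, 8): λ = (3·5² + 12)/(2·8) ≡ 25/16. 16⁻¹ ≡ 2 (mod 31), so λ ≡ 25·2 ≡ 19.
  x = λ² - 5 - 5 = 361 - 10 ≡ 10; y = λ·(5 - 10) - 8 ≡ 21. → (10, 21)
3A: (10, 21) + (5, 8). λ = (8 - 21)/(5 - 10) ≡ 18/26 mod 31. 26⁻¹ ≡ 6 (mod 31), so λ ≡ 15.
  x = λ² - 10 - 5 = 225 - 15 ≡ 24; y = λ·(10 - 24) - 21 ≡ 17. → (24, 17)
3A = (24, 17).
Finally 3A + B:
(24, 17) + (1, 27). λ = (27 - 17)/(1 - 24) ≡ 10/8 mod 31. 8⁻¹ ≡ 4 (mod 31), so λ ≡ 9.
  x = λ² - 24 - 1 = 81 - 25 ≡ 25; y = λ·(24 - 25) - 17 ≡ 5. → (25, 5)

(25, 5)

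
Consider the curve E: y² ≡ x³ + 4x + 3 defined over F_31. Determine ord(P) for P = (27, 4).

2P: tangent at (27, 4): λ = (3·27² + 4)/(2·4) ≡ 21/8. 8⁻¹ ≡ 4 (mod 31), so λ ≡ 21·4 ≡ 22.
  x = λ² - 27 - 27 = 484 - 54 ≡ 27; y = λ·(27 - 27) - 4 ≡ 27. → (27, 27)
3P: (27, 27) + (27, 4): same x and y₁ ≡ -y₂, so the sum is the point at infinity.
3P = the point at infinity, so the order is 3.

3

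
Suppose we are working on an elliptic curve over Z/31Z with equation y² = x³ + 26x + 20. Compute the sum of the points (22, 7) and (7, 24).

(22, 7) + (7, 24). λ = (24 - 7)/(7 - 22) ≡ 17/16 mod 31. 16⁻¹ ≡ 2 (mod 31) since 16·2 = 32 ≡ 1, so λ ≡ 3.
  x = λ² - 22 - 7 = 9 - 29 ≡ 11; y = λ·(22 - 11) - 7 ≡ 26. → (11, 26)

(11, 26)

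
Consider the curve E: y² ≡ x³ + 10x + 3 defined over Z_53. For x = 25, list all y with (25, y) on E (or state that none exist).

none

x³ + 10x + 3 = 15878 ≡ 31 (mod 53).
31 is a non-residue mod 53; no y exists.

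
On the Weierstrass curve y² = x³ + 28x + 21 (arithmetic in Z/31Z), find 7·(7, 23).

(22, 30)

Write Q = (7, 23).
Repeated addition: build up to 7Q.
2Q: tangent at (7, 23): λ = (3·7² + 28)/(2·23) ≡ 20/15. 15⁻¹ ≡ 29 (mod 31), so λ ≡ 20·29 ≡ 22.
  x = λ² - 7 - 7 = 484 - 14 ≡ 5; y = λ·(7 - 5) - 23 ≡ 21. → (5, 21)
3Q: (5, 21) + (7, 23). λ = (23 - 21)/(7 - 5) ≡ 2/2 mod 31. 2⁻¹ ≡ 16 (mod 31) since 2·16 = 32 ≡ 1, so λ ≡ 1.
  x = λ² - 5 - 7 = 1 - 12 ≡ 20; y = λ·(5 - 20) - 21 ≡ 26. → (20, 26)
4Q: (20, 26) + (7, 23). λ = (23 - 26)/(7 - 20) ≡ 28/18 mod 31. 18⁻¹ ≡ 19 (mod 31), so λ ≡ 5.
  x = λ² - 20 - 7 = 25 - 27 ≡ 29; y = λ·(20 - 29) - 26 ≡ 22. → (29, 22)
5Q: (29, 22) + (7, 23). λ = (23 - 22)/(7 - 29) ≡ 1/9 mod 31. 9⁻¹ ≡ 7 (mod 31), so λ ≡ 7.
  x = λ² - 29 - 7 = 49 - 36 ≡ 13; y = λ·(29 - 13) - 22 ≡ 28. → (13, 28)
6Q: (13, 28) + (7, 23). λ = (23 - 28)/(7 - 13) ≡ 26/25 mod 31. 25⁻¹ ≡ 5 (mod 31) since 25·5 = 125 ≡ 1, so λ ≡ 6.
  x = λ² - 13 - 7 = 36 - 20 ≡ 16; y = λ·(13 - 16) - 28 ≡ 16. → (16, 16)
7Q: (16, 16) + (7, 23). λ = (23 - 16)/(7 - 16) ≡ 7/22 mod 31. 22⁻¹ ≡ 24 (mod 31) since 22·24 = 528 ≡ 1, so λ ≡ 13.
  x = λ² - 16 - 7 = 169 - 23 ≡ 22; y = λ·(16 - 22) - 16 ≡ 30. → (22, 30)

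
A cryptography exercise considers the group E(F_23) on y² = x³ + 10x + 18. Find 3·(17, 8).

Write Q = (17, 8).
Repeated addition: build up to 3Q.
2Q: tangent at (17, 8): λ = (3·17² + 10)/(2·8) ≡ 3/16. 16⁻¹ ≡ 13 (mod 23) since 16·13 = 208 ≡ 1, so λ ≡ 3·13 ≡ 16.
  x = λ² - 17 - 17 = 256 - 34 ≡ 15; y = λ·(17 - 15) - 8 ≡ 1. → (15, 1)
3Q: (15, 1) + (17, 8). λ = (8 - 1)/(17 - 15) ≡ 7/2 mod 23. 2⁻¹ ≡ 12 (mod 23), so λ ≡ 15.
  x = λ² - 15 - 17 = 225 - 32 ≡ 9; y = λ·(15 - 9) - 1 ≡ 20. → (9, 20)

(9, 20)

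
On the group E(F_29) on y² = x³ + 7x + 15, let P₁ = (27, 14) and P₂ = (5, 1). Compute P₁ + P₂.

(4, 22)

(27, 14) + (5, 1). λ = (1 - 14)/(5 - 27) ≡ 16/7 mod 29. 7⁻¹ ≡ 25 (mod 29), so λ ≡ 23.
  x = λ² - 27 - 5 = 529 - 32 ≡ 4; y = λ·(27 - 4) - 14 ≡ 22. → (4, 22)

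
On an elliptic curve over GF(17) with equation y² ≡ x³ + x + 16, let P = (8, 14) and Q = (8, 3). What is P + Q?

O

The two points share x = 8 and their y-coordinates satisfy 14 + 3 ≡ 0 (mod 17), so they are inverses. Their sum is O.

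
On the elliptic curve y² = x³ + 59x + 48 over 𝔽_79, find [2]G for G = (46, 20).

(6, 67)

tangent at (46, 20): λ = (3·46² + 59)/(2·20) ≡ 8/40. 40⁻¹ ≡ 2 (mod 79), so λ ≡ 8·2 ≡ 16.
  x = λ² - 46 - 46 = 256 - 92 ≡ 6; y = λ·(46 - 6) - 20 ≡ 67. → (6, 67)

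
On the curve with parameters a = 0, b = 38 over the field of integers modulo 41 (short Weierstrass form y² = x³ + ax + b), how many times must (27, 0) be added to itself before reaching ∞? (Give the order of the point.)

2P: (27, 0) + (27, 0): same x and y₁ ≡ -y₂, so the sum is ∞.
2P = ∞, so the order is 2.

2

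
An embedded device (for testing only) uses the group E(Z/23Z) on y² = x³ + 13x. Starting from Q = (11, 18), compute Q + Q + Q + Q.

Double-and-add on 4 = (100)₂. Start with Q = (11, 18) for the leading 1-bit.
double: tangent at (11, 18): λ = (3·11² + 13)/(2·18) ≡ 8/13. 13⁻¹ ≡ 16 (mod 23), so λ ≡ 8·16 ≡ 13.
  x = λ² - 11 - 11 = 169 - 22 ≡ 9; y = λ·(11 - 9) - 18 ≡ 8. → (9, 8)
double: tangent at (9, 8): λ = (3·9² + 13)/(2·8) ≡ 3/16. 16⁻¹ ≡ 13 (mod 23) since 16·13 = 208 ≡ 1, so λ ≡ 3·13 ≡ 16.
  x = λ² - 9 - 9 = 256 - 18 ≡ 8; y = λ·(9 - 8) - 8 ≡ 8. → (8, 8)

(8, 8)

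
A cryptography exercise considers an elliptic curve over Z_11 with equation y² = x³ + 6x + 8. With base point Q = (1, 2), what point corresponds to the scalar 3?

O

Repeated addition: build up to 3Q.
2Q: tangent at (1, 2): λ = (3·1² + 6)/(2·2) ≡ 9/4. 4⁻¹ ≡ 3 (mod 11) since 4·3 = 12 ≡ 1, so λ ≡ 9·3 ≡ 5.
  x = λ² - 1 - 1 = 25 - 2 ≡ 1; y = λ·(1 - 1) - 2 ≡ 9. → (1, 9)
3Q: (1, 9) + (1, 2): same x and y₁ ≡ -y₂, so the sum is O.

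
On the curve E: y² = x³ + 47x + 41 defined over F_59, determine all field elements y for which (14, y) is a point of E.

27, 32

x³ + 47x + 41 = 3443 ≡ 21 (mod 59).
Square roots of 21 mod 59: 27 and 32 (since 27² = 729 ≡ 21).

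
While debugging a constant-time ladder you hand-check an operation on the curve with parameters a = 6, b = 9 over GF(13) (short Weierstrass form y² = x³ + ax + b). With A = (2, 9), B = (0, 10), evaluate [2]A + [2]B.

(6, 12)

First 2A:
Repeated addition: build up to 2A.
2A: tangent at (2, 9): λ = (3·2² + 6)/(2·9) ≡ 5/5. 5⁻¹ ≡ 8 (mod 13) since 5·8 = 40 ≡ 1, so λ ≡ 5·8 ≡ 1.
  x = λ² - 2 - 2 = 1 - 4 ≡ 10; y = λ·(2 - 10) - 9 ≡ 9. → (10, 9)
2A = (10, 9).
Next 2B:
Repeated addition: build up to 2B.
2B: tangent at (0, 10): λ = (3·0² + 6)/(2·10) ≡ 6/7. 7⁻¹ ≡ 2 (mod 13), so λ ≡ 6·2 ≡ 12.
  x = λ² - 0 - 0 = 144 - 0 ≡ 1; y = λ·(0 - 1) - 10 ≡ 4. → (1, 4)
2B = (1, 4).
Finally 2A + 2B:
(10, 9) + (1, 4). λ = (4 - 9)/(1 - 10) ≡ 8/4 mod 13. 4⁻¹ ≡ 10 (mod 13) since 4·10 = 40 ≡ 1, so λ ≡ 2.
  x = λ² - 10 - 1 = 4 - 11 ≡ 6; y = λ·(10 - 6) - 9 ≡ 12. → (6, 12)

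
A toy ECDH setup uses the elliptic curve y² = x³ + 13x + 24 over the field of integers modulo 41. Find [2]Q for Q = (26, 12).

tangent at (26, 12): λ = (3·26² + 13)/(2·12) ≡ 32/24. 24⁻¹ ≡ 12 (mod 41), so λ ≡ 32·12 ≡ 15.
  x = λ² - 26 - 26 = 225 - 52 ≡ 9; y = λ·(26 - 9) - 12 ≡ 38. → (9, 38)

(9, 38)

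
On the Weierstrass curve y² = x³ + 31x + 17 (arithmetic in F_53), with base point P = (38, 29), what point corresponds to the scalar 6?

(52, 12)

Repeated addition: build up to 6P.
2P: tangent at (38, 29): λ = (3·38² + 31)/(2·29) ≡ 17/5. 5⁻¹ ≡ 32 (mod 53) since 5·32 = 160 ≡ 1, so λ ≡ 17·32 ≡ 14.
  x = λ² - 38 - 38 = 196 - 76 ≡ 14; y = λ·(38 - 14) - 29 ≡ 42. → (14, 42)
3P: (14, 42) + (38, 29). λ = (29 - 42)/(38 - 14) ≡ 40/24 mod 53. 24⁻¹ ≡ 42 (mod 53) since 24·42 = 1008 ≡ 1, so λ ≡ 37.
  x = λ² - 14 - 38 = 1369 - 52 ≡ 45; y = λ·(14 - 45) - 42 ≡ 30. → (45, 30)
4P: (45, 30) + (38, 29). λ = (29 - 30)/(38 - 45) ≡ 52/46 mod 53. 46⁻¹ ≡ 15 (mod 53), so λ ≡ 38.
  x = λ² - 45 - 38 = 1444 - 83 ≡ 36; y = λ·(45 - 36) - 30 ≡ 47. → (36, 47)
5P: (36, 47) + (38, 29). λ = (29 - 47)/(38 - 36) ≡ 35/2 mod 53. 2⁻¹ ≡ 27 (mod 53) since 2·27 = 54 ≡ 1, so λ ≡ 44.
  x = λ² - 36 - 38 = 1936 - 74 ≡ 7; y = λ·(36 - 7) - 47 ≡ 10. → (7, 10)
6P: (7, 10) + (38, 29). λ = (29 - 10)/(38 - 7) ≡ 19/31 mod 53. 31⁻¹ ≡ 12 (mod 53), so λ ≡ 16.
  x = λ² - 7 - 38 = 256 - 45 ≡ 52; y = λ·(7 - 52) - 10 ≡ 12. → (52, 12)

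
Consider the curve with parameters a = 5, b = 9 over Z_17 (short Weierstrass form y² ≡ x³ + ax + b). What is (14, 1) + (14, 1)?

tangent at (14, 1): λ = (3·14² + 5)/(2·1) ≡ 15/2. 2⁻¹ ≡ 9 (mod 17), so λ ≡ 15·9 ≡ 16.
  x = λ² - 14 - 14 = 256 - 28 ≡ 7; y = λ·(14 - 7) - 1 ≡ 9. → (7, 9)

(7, 9)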